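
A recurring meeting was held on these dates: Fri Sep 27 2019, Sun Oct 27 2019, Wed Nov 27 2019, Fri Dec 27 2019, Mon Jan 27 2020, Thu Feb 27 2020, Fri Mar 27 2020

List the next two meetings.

Mon Apr 27 2020, Wed May 27 2020

Gaps: 30, 31, 30, 31, 31, 29 days — not constant. Every event is on the 27th of the month.
Pattern: the 27th of each month.
Next: April 2020 → Mon Apr 27 2020.
May 2020: Wed May 27 2020.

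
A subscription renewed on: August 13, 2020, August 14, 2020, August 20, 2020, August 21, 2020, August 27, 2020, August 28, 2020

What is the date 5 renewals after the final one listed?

September 17, 2020

Every event lands on a Thursday or Friday (gaps cycle 1, 6, 1, 6, 1).
So the schedule is: every Thursday and Friday.
Next Thursday: September 3, 2020.
The following Friday is September 4, 2020.
The following Thursday is September 10, 2020.
The following Friday is September 11, 2020.
The following Thursday is September 17, 2020.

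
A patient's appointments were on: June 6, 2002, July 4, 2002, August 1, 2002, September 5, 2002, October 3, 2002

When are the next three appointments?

November 7, 2002; December 5, 2002; January 2, 2003

All dates are Thursdays, 28, 28, 35, 28 days apart.
Specifically, the 1st Thursday of each month.
November 2002 — 1st Thursday is November 7, 2002.
1st Thursday of December 2002: December 5, 2002.
January 2003 — 1st Thursday is January 2, 2003.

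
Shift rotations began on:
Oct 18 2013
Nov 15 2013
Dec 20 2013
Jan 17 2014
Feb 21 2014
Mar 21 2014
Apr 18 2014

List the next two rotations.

These are Fridays at 28- or 35-day spacing (28, 35, 28, 35, 28, 28).
The pattern: 3rd Friday of the month.
May 2014 — 3rd Friday is May 16 2014.
June 2014 — 3rd Friday is Jun 20 2014.

May 16 2014, Jun 20 2014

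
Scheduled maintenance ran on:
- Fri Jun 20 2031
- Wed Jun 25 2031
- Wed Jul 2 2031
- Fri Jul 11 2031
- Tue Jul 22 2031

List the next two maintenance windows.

Gaps: 5, 7, 9, 11 days — each gap is 2 larger than the previous one.
Next gap: 13 days. Tue Jul 22 2031 + 13 days = Mon Aug 4 2031.
Next gap: 15 days. Mon Aug 4 2031 + 15 days = Tue Aug 19 2031.

Mon Aug 4 2031, Tue Aug 19 2031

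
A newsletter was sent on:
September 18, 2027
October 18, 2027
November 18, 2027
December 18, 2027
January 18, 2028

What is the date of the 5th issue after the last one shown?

June 18, 2028

Each date is the 18th; the gaps (30, 31, 30, 31) track the month lengths.
The rule is the 18th of each month.
February 2028: February 18, 2028.
March 2028: March 18, 2028.
Next: April 2028 → April 18, 2028.
Next: May 2028 → May 18, 2028.
Next: June 2028 → June 18, 2028.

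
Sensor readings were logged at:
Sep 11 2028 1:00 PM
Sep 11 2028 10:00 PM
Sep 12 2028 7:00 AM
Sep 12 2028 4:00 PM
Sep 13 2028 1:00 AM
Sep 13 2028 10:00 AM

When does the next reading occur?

Sep 13 2028 7:00 PM

Gaps: 9, 9, 9, 9, 9 hours — each event is 9 hours after the previous one.
Sep 13 2028 10:00 AM + 9 h = Sep 13 2028 7:00 PM.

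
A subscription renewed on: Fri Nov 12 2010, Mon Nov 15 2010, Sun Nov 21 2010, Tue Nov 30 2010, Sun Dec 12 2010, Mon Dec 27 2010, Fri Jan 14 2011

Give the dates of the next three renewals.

Fri Feb 4 2011, Mon Feb 28 2011, Sun Mar 27 2011

Intervals are 3, 6, 9, 12, 15, 18 days — an arithmetic progression with common difference 3.
Next gap: 21 days. Fri Jan 14 2011 + 21 days = Fri Feb 4 2011.
Next gap: 24 days. Fri Feb 4 2011 + 24 days = Mon Feb 28 2011.
Next gap: 27 days. Mon Feb 28 2011 + 27 days = Sun Mar 27 2011.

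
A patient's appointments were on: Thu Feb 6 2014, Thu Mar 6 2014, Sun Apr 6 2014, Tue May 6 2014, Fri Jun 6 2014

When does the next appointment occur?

The day-of-month is always 6 (28, 31, 30, 31 days between events).
So this recurs on the 6th of each month.
July 2014: Sun Jul 6 2014.

Sun Jul 6 2014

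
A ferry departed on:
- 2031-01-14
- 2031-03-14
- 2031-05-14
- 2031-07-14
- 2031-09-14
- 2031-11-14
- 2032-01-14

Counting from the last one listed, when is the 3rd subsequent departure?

Each date is the 14th; the gaps (59, 61, 61, 62, 61, 61) track the month lengths.
The rule is the 14th of every 2 months.
March 2032: 2032-03-14.
May 2032: 2032-05-14.
Next: July 2032 → 2032-07-14.

2032-07-14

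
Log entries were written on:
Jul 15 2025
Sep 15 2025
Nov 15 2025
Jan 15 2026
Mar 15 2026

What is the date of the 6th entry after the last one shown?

Mar 15 2027

The day-of-month is always 15 (62, 61, 61, 59 days between events).
So this recurs on the 15th of every 2 months.
May 2026: May 15 2026.
Next: July 2026 → Jul 15 2026.
Next: September 2026 → Sep 15 2026.
November 2026: Nov 15 2026.
Next: January 2027 → Jan 15 2027.
March 2027: Mar 15 2027.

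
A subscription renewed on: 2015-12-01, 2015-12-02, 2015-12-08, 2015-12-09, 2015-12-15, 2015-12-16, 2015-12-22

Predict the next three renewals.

2015-12-23, 2015-12-29, 2015-12-30

The gap pattern 1, 6, 1, 6, 1, 6 repeats every 2 events.
These are the Tuesdays and Wednesdays of each week.
The following Wednesday is 2015-12-23.
The following Tuesday is 2015-12-29.
Next Wednesday: 2015-12-30.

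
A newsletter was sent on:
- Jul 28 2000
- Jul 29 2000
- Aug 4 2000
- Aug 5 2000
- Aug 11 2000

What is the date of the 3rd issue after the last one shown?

Aug 19 2000

Every event lands on a Friday or Saturday (gaps cycle 1, 6, 1, 6).
So the schedule is: every Friday and Saturday.
Next Saturday: Aug 12 2000.
The following Friday is Aug 18 2000.
The following Saturday is Aug 19 2000.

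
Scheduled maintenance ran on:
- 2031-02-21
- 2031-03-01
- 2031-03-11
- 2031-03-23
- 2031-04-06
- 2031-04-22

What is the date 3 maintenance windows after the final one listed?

Intervals are 8, 10, 12, 14, 16 days — an arithmetic progression with common difference 2.
Next gap: 18 days. 2031-04-22 + 18 days = 2031-05-10.
Next gap: 20 days. 2031-05-10 + 20 days = 2031-05-30.
Next gap: 22 days. 2031-05-30 + 22 days = 2031-06-21.

2031-06-21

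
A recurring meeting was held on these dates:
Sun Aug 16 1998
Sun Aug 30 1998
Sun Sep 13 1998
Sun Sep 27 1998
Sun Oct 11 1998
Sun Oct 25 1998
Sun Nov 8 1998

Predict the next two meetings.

Gaps between consecutive events: 14, 14, 14, 14, 14, 14 days — a constant 14-day interval.
Sun Nov 8 1998 + 14 days = Sun Nov 22 1998.
Sun Nov 22 1998 + 14 days = Sun Dec 6 1998.

Sun Nov 22 1998, Sun Dec 6 1998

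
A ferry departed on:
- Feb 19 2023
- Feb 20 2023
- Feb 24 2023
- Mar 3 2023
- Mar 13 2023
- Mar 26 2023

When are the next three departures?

Apr 11 2023, Apr 30 2023, May 22 2023

Gaps: 1, 4, 7, 10, 13 days — each gap is 3 larger than the previous one.
Next gap: 16 days. Mar 26 2023 + 16 days = Apr 11 2023.
Next gap: 19 days. Apr 11 2023 + 19 days = Apr 30 2023.
Next gap: 22 days. Apr 30 2023 + 22 days = May 22 2023.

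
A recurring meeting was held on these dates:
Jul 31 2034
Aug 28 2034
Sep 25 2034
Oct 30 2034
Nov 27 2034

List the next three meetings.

Dec 25 2034, Jan 29 2035, Feb 26 2035

All Mondays; the gaps (28, 28, 35, 28) vary with month length.
This is the last Monday of each month.
Last Monday of December 2034: Dec 25 2034.
Last Monday of January 2035: Jan 29 2035.
February 2035 ends with Monday Feb 26 2035.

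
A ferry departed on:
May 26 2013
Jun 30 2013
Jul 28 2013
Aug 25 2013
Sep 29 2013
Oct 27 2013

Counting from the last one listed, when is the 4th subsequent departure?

These are Sundays with 35, 28, 28, 35, 28-day gaps.
Each is the final Sunday of its month — Jun 30 2013 is past the 28th, so '4th Sunday' doesn't fit.
November 2013 ends with Sunday Nov 24 2013.
December 2013 ends with Sunday Dec 29 2013.
January 2014 ends with Sunday Jan 26 2014.
Last Sunday of February 2014: Feb 23 2014.

Feb 23 2014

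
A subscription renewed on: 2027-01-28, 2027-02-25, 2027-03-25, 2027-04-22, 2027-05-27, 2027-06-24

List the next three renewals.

All dates are Thursdays, 28, 28, 28, 35, 28 days apart.
Specifically, the 4th Thursday of each month.
4th Thursday of July 2027: 2027-07-22.
August 2027 — 4th Thursday is 2027-08-26.
September 2027 — 4th Thursday is 2027-09-23.

2027-07-22, 2027-08-26, 2027-09-23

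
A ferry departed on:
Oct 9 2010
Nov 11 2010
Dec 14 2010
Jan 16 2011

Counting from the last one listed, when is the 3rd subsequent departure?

The spacing is 33, 33, 33 days — always 33 days.
Jan 16 2011 + 33 days = Feb 18 2011.
Feb 18 2011 + 33 days = Mar 23 2011.
Mar 23 2011 + 33 days = Apr 25 2011.

Apr 25 2011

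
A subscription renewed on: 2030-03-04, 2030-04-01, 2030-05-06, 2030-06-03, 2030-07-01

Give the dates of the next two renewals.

2030-08-05, 2030-09-02

Gaps: 28, 35, 28, 28 days — a mix of 28 and 35. Every date is a Monday.
Each is the 1st Monday of its month.
August 2030 — 1st Monday is 2030-08-05.
September 2030 — 1st Monday is 2030-09-02.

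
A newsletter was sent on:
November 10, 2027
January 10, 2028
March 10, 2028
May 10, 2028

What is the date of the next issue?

July 10, 2028

The day-of-month is always 10 (61, 60, 61 days between events).
So this recurs on the 10th of every 2 months.
July 2028: July 10, 2028.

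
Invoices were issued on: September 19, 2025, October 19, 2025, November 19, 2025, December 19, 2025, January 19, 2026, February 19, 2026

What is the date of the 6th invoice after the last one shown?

Each date is the 19th; the gaps (30, 31, 30, 31, 31) track the month lengths.
The rule is the 19th of each month.
Next: March 2026 → March 19, 2026.
April 2026: April 19, 2026.
May 2026: May 19, 2026.
June 2026: June 19, 2026.
Next: July 2026 → July 19, 2026.
August 2026: August 19, 2026.

August 19, 2026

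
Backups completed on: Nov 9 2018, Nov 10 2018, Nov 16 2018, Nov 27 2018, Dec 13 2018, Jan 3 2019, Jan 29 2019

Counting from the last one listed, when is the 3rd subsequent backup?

The spacing grows by 5 each time: 1, 6, 11, 16, 21, 26 days.
Next gap: 31 days. Jan 29 2019 + 31 days = Mar 1 2019.
Next gap: 36 days. Mar 1 2019 + 36 days = Apr 6 2019.
Next gap: 41 days. Apr 6 2019 + 41 days = May 17 2019.

May 17 2019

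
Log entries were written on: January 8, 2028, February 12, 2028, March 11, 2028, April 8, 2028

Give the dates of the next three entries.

May 13, 2028; June 10, 2028; July 8, 2028

All dates are Saturdays, 35, 28, 28 days apart.
Specifically, the 2nd Saturday of each month.
2nd Saturday of May 2028: May 13, 2028.
June 2028 — 2nd Saturday is June 10, 2028.
July 2028 — 2nd Saturday is July 8, 2028.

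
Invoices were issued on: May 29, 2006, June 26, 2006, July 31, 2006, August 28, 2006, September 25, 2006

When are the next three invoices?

October 30, 2006; November 27, 2006; December 25, 2006

All Mondays; the gaps (28, 35, 28, 28) vary with month length.
This is the last Monday of each month.
October 2006 ends with Monday October 30, 2006.
November 2006 ends with Monday November 27, 2006.
Last Monday of December 2006: December 25, 2006.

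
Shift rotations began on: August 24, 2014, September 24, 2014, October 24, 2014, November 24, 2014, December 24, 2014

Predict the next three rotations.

January 24, 2015; February 24, 2015; March 24, 2015

The day-of-month is always 24 (31, 30, 31, 30 days between events).
So this recurs on the 24th of each month.
January 2015: January 24, 2015.
Next: February 2015 → February 24, 2015.
Next: March 2015 → March 24, 2015.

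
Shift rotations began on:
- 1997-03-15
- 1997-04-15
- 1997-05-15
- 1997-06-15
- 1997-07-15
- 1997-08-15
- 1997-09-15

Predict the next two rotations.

Each date is the 15th; the gaps (31, 30, 31, 30, 31, 31) track the month lengths.
The rule is the 15th of each month.
Next: October 1997 → 1997-10-15.
November 1997: 1997-11-15.

1997-10-15, 1997-11-15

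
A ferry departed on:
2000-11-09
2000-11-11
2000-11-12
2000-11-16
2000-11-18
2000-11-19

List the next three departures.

The gap pattern 2, 1, 4, 2, 1 repeats every 3 events.
These are the Thursdays, Saturdays and Sundays of each week.
Next Thursday: 2000-11-23.
The following Saturday is 2000-11-25.
Next Sunday: 2000-11-26.

2000-11-23, 2000-11-25, 2000-11-26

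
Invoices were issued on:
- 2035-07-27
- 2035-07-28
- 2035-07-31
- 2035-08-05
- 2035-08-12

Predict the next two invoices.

The spacing grows by 2 each time: 1, 3, 5, 7 days.
Next gap: 9 days. 2035-08-12 + 9 days = 2035-08-21.
Next gap: 11 days. 2035-08-21 + 11 days = 2035-09-01.

2035-08-21, 2035-09-01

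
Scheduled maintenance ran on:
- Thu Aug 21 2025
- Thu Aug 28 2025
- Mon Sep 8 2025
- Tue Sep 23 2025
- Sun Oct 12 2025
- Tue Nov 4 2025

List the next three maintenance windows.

Mon Dec 1 2025, Thu Jan 1 2026, Thu Feb 5 2026

Gaps: 7, 11, 15, 19, 23 days — each gap is 4 larger than the previous one.
Next gap: 27 days. Tue Nov 4 2025 + 27 days = Mon Dec 1 2025.
Next gap: 31 days. Mon Dec 1 2025 + 31 days = Thu Jan 1 2026.
Next gap: 35 days. Thu Jan 1 2026 + 35 days = Thu Feb 5 2026.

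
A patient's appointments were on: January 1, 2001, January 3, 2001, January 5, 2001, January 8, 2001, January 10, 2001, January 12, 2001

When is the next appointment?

January 15, 2001

Gaps: 2, 2, 3, 2, 2 days — not constant, but cyclic with period 3.
The events fall on every Monday, Wednesday and Friday.
Next Monday: January 15, 2001.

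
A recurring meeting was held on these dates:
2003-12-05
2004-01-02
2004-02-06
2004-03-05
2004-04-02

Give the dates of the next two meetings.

All dates are Fridays, 28, 35, 28, 28 days apart.
Specifically, the 1st Friday of each month.
May 2004 — 1st Friday is 2004-05-07.
June 2004 — 1st Friday is 2004-06-04.

2004-05-07, 2004-06-04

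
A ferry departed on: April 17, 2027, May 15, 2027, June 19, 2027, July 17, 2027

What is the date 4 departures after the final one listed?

November 20, 2027

All dates are Saturdays, 28, 35, 28 days apart.
Specifically, the 3rd Saturday of each month.
3rd Saturday of August 2027: August 21, 2027.
September 2027 — 3rd Saturday is September 18, 2027.
3rd Saturday of October 2027: October 16, 2027.
3rd Saturday of November 2027: November 20, 2027.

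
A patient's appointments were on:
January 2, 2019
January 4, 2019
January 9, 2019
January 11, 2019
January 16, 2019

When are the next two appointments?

Gaps: 2, 5, 2, 5 days — not constant, but cyclic with period 2.
The events fall on every Wednesday and Friday.
Next Friday: January 18, 2019.
Next Wednesday: January 23, 2019.

January 18, 2019; January 23, 2019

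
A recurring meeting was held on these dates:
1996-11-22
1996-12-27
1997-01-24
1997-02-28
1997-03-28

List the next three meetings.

1997-04-25, 1997-05-23, 1997-06-27

These are Fridays at 28- or 35-day spacing (35, 28, 35, 28).
The pattern: 4th Friday of the month.
4th Friday of April 1997: 1997-04-25.
4th Friday of May 1997: 1997-05-23.
June 1997 — 4th Friday is 1997-06-27.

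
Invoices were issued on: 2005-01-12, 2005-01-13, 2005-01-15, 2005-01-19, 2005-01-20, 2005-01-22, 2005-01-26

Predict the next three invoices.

2005-01-27, 2005-01-29, 2005-02-02

Every event lands on a Wednesday or Thursday or Saturday (gaps cycle 1, 2, 4, 1, 2, 4).
So the schedule is: every Wednesday, Thursday and Saturday.
The following Thursday is 2005-01-27.
Next Saturday: 2005-01-29.
Next Wednesday: 2005-02-02.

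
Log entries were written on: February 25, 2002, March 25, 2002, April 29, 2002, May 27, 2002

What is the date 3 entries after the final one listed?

These are Mondays with 28, 35, 28-day gaps.
Each is the final Monday of its month — April 29, 2002 is past the 28th, so '4th Monday' doesn't fit.
June 2002 ends with Monday June 24, 2002.
July 2002 ends with Monday July 29, 2002.
August 2002 ends with Monday August 26, 2002.

August 26, 2002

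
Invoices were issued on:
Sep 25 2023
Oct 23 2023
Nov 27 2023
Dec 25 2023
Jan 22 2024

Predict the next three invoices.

These are Mondays at 28- or 35-day spacing (28, 35, 28, 28).
The pattern: 4th Monday of the month.
4th Monday of February 2024: Feb 26 2024.
4th Monday of March 2024: Mar 25 2024.
4th Monday of April 2024: Apr 22 2024.

Feb 26 2024, Mar 25 2024, Apr 22 2024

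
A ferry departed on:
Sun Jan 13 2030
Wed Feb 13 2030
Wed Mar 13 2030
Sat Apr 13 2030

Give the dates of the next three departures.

Mon May 13 2030, Thu Jun 13 2030, Sat Jul 13 2030

The day-of-month is always 13 (31, 28, 31 days between events).
So this recurs on the 13th of each month.
May 2030: Mon May 13 2030.
Next: June 2030 → Thu Jun 13 2030.
Next: July 2030 → Sat Jul 13 2030.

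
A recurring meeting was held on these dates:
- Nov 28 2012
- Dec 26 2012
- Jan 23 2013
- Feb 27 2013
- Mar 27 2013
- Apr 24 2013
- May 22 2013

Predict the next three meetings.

All dates are Wednesdays, 28, 28, 35, 28, 28, 28 days apart.
Specifically, the 4th Wednesday of each month.
June 2013 — 4th Wednesday is Jun 26 2013.
July 2013 — 4th Wednesday is Jul 24 2013.
August 2013 — 4th Wednesday is Aug 28 2013.

Jun 26 2013, Jul 24 2013, Aug 28 2013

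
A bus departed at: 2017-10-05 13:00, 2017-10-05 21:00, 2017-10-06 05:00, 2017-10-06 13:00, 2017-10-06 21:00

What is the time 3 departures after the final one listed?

Gaps: 8, 8, 8, 8 hours — each event is 8 hours after the previous one.
2017-10-06 21:00 + 8 h = 2017-10-07 05:00.
2017-10-07 05:00 + 8 h = 2017-10-07 13:00.
2017-10-07 13:00 + 8 h = 2017-10-07 21:00.

2017-10-07 21:00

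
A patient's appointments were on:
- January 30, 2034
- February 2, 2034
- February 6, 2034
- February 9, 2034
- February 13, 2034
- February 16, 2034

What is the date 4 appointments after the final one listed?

March 2, 2034

Every event lands on a Monday or Thursday (gaps cycle 3, 4, 3, 4, 3).
So the schedule is: every Monday and Thursday.
The following Monday is February 20, 2034.
Next Thursday: February 23, 2034.
The following Monday is February 27, 2034.
Next Thursday: March 2, 2034.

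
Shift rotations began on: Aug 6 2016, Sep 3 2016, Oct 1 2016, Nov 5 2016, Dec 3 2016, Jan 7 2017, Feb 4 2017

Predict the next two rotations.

Mar 4 2017, Apr 1 2017

These are Saturdays at 28- or 35-day spacing (28, 28, 35, 28, 35, 28).
The pattern: 1st Saturday of the month.
March 2017 — 1st Saturday is Mar 4 2017.
April 2017 — 1st Saturday is Apr 1 2017.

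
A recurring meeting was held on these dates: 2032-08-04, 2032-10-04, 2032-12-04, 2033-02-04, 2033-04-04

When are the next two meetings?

2033-06-04, 2033-08-04

The day-of-month is always 4 (61, 61, 62, 59 days between events).
So this recurs on the 4th of every 2 months.
June 2033: 2033-06-04.
Next: August 2033 → 2033-08-04.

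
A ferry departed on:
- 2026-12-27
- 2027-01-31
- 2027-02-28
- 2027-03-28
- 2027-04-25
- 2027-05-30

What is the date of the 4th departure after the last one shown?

These are Sundays with 35, 28, 28, 28, 35-day gaps.
Each is the final Sunday of its month — 2027-01-31 is past the 28th, so '4th Sunday' doesn't fit.
Last Sunday of June 2027: 2027-06-27.
Last Sunday of July 2027: 2027-07-25.
Last Sunday of August 2027: 2027-08-29.
September 2027 ends with Sunday 2027-09-26.

2027-09-26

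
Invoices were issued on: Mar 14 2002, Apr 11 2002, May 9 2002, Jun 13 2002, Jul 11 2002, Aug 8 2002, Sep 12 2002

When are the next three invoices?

All dates are Thursdays, 28, 28, 35, 28, 28, 35 days apart.
Specifically, the 2nd Thursday of each month.
2nd Thursday of October 2002: Oct 10 2002.
November 2002 — 2nd Thursday is Nov 14 2002.
December 2002 — 2nd Thursday is Dec 12 2002.

Oct 10 2002, Nov 14 2002, Dec 12 2002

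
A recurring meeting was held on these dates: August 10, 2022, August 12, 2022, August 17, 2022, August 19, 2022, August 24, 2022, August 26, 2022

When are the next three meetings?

Gaps: 2, 5, 2, 5, 2 days — not constant, but cyclic with period 2.
The events fall on every Wednesday and Friday.
Next Wednesday: August 31, 2022.
Next Friday: September 2, 2022.
The following Wednesday is September 7, 2022.

August 31, 2022; September 2, 2022; September 7, 2022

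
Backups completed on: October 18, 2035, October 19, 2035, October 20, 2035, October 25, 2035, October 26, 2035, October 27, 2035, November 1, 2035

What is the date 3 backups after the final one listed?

Every event lands on a Thursday or Friday or Saturday (gaps cycle 1, 1, 5, 1, 1, 5).
So the schedule is: every Thursday, Friday and Saturday.
The following Friday is November 2, 2035.
The following Saturday is November 3, 2035.
The following Thursday is November 8, 2035.

November 8, 2035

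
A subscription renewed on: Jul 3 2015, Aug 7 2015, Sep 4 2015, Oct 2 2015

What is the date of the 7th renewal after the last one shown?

May 6 2016

These are Fridays at 28- or 35-day spacing (35, 28, 28).
The pattern: 1st Friday of the month.
1st Friday of November 2015: Nov 6 2015.
December 2015 — 1st Friday is Dec 4 2015.
1st Friday of January 2016: Jan 1 2016.
1st Friday of February 2016: Feb 5 2016.
1st Friday of March 2016: Mar 4 2016.
1st Friday of April 2016: Apr 1 2016.
May 2016 — 1st Friday is May 6 2016.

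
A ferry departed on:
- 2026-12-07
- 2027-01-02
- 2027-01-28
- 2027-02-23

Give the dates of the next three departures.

Gaps between consecutive events: 26, 26, 26 days — a constant 26-day interval.
2027-02-23 + 26 days = 2027-03-21.
2027-03-21 + 26 days = 2027-04-16.
2027-04-16 + 26 days = 2027-05-12.

2027-03-21, 2027-04-16, 2027-05-12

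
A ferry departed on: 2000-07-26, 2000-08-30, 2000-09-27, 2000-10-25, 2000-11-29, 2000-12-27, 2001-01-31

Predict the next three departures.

2001-02-28, 2001-03-28, 2001-04-25

Every date is a Wednesday; gaps 35, 28, 28, 35, 28, 35 days.
Each is the last Wednesday of its month (at least one falls on the 29th or later, ruling out '4th Wednesday').
February 2001 ends with Wednesday 2001-02-28.
Last Wednesday of March 2001: 2001-03-28.
Last Wednesday of April 2001: 2001-04-25.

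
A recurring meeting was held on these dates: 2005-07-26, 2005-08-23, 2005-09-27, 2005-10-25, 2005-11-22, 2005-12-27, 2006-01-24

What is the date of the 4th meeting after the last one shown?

2006-05-23

Gaps: 28, 35, 28, 28, 35, 28 days — a mix of 28 and 35. Every date is a Tuesday.
Each is the 4th Tuesday of its month.
February 2006 — 4th Tuesday is 2006-02-28.
March 2006 — 4th Tuesday is 2006-03-28.
April 2006 — 4th Tuesday is 2006-04-25.
4th Tuesday of May 2006: 2006-05-23.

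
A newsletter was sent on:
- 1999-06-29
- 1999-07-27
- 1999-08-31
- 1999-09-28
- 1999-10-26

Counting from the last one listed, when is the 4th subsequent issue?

2000-02-29

All Tuesdays; the gaps (28, 35, 28, 28) vary with month length.
This is the last Tuesday of each month.
November 1999 ends with Tuesday 1999-11-30.
Last Tuesday of December 1999: 1999-12-28.
January 2000 ends with Tuesday 2000-01-25.
Last Tuesday of February 2000: 2000-02-29.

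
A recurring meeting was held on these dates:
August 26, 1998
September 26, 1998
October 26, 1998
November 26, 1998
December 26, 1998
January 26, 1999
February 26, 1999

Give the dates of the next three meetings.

Gaps: 31, 30, 31, 30, 31, 31 days — not constant. Every event is on the 26th of the month.
Pattern: the 26th of each month.
March 1999: March 26, 1999.
Next: April 1999 → April 26, 1999.
Next: May 1999 → May 26, 1999.

March 26, 1999; April 26, 1999; May 26, 1999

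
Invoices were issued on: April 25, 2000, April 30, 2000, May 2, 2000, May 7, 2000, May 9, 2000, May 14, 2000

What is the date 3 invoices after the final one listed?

Every event lands on a Tuesday or Sunday (gaps cycle 5, 2, 5, 2, 5).
So the schedule is: every Tuesday and Sunday.
The following Tuesday is May 16, 2000.
The following Sunday is May 21, 2000.
Next Tuesday: May 23, 2000.

May 23, 2000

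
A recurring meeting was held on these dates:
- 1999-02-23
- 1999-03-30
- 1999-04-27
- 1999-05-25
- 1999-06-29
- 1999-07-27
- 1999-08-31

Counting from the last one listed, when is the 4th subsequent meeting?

Every date is a Tuesday; gaps 35, 28, 28, 35, 28, 35 days.
Each is the last Tuesday of its month (at least one falls on the 29th or later, ruling out '4th Tuesday').
Last Tuesday of September 1999: 1999-09-28.
Last Tuesday of October 1999: 1999-10-26.
Last Tuesday of November 1999: 1999-11-30.
Last Tuesday of December 1999: 1999-12-28.

1999-12-28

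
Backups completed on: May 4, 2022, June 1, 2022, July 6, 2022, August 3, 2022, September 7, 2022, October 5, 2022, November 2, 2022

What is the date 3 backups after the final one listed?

These are Wednesdays at 28- or 35-day spacing (28, 35, 28, 35, 28, 28).
The pattern: 1st Wednesday of the month.
December 2022 — 1st Wednesday is December 7, 2022.
January 2023 — 1st Wednesday is January 4, 2023.
1st Wednesday of February 2023: February 1, 2023.

February 1, 2023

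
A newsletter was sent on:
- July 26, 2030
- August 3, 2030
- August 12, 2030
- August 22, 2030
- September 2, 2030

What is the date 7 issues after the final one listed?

December 16, 2030

Intervals are 8, 9, 10, 11 days — an arithmetic progression with common difference 1.
Next gap: 12 days. September 2, 2030 + 12 days = September 14, 2030.
Next gap: 13 days. September 14, 2030 + 13 days = September 27, 2030.
Next gap: 14 days. September 27, 2030 + 14 days = October 11, 2030.
Next gap: 15 days. October 11, 2030 + 15 days = October 26, 2030.
Next gap: 16 days. October 26, 2030 + 16 days = November 11, 2030.
Next gap: 17 days. November 11, 2030 + 17 days = November 28, 2030.
Next gap: 18 days. November 28, 2030 + 18 days = December 16, 2030.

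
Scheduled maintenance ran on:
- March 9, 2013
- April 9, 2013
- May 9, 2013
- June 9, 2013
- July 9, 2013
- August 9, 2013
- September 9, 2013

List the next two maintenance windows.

October 9, 2013; November 9, 2013

Gaps: 31, 30, 31, 30, 31, 31 days — not constant. Every event is on the 9th of the month.
Pattern: the 9th of each month.
Next: October 2013 → October 9, 2013.
November 2013: November 9, 2013.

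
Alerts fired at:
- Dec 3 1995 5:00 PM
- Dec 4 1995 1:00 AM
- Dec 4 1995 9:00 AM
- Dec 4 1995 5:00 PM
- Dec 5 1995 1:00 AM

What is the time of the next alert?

Dec 5 1995 9:00 AM

Spacing: 8, 8, 8, 8 h — constant 8 h.
Dec 5 1995 1:00 AM + 8 h = Dec 5 1995 9:00 AM.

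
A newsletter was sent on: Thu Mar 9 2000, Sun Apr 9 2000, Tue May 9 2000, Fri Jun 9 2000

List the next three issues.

Gaps: 31, 30, 31 days — not constant. Every event is on the 9th of the month.
Pattern: the 9th of each month.
July 2000: Sun Jul 9 2000.
Next: August 2000 → Wed Aug 9 2000.
Next: September 2000 → Sat Sep 9 2000.

Sun Jul 9 2000, Wed Aug 9 2000, Sat Sep 9 2000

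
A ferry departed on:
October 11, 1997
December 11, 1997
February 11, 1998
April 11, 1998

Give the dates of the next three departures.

Each date is the 11th; the gaps (61, 62, 59) track the month lengths.
The rule is the 11th of every 2 months.
Next: June 1998 → June 11, 1998.
Next: August 1998 → August 11, 1998.
October 1998: October 11, 1998.

June 11, 1998; August 11, 1998; October 11, 1998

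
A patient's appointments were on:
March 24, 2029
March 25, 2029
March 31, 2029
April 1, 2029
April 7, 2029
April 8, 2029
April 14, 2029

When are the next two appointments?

April 15, 2029; April 21, 2029

Gaps: 1, 6, 1, 6, 1, 6 days — not constant, but cyclic with period 2.
The events fall on every Saturday and Sunday.
Next Sunday: April 15, 2029.
The following Saturday is April 21, 2029.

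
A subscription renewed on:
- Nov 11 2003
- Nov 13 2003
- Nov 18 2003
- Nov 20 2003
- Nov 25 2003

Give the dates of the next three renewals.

The gap pattern 2, 5, 2, 5 repeats every 2 events.
These are the Tuesdays and Thursdays of each week.
Next Thursday: Nov 27 2003.
Next Tuesday: Dec 2 2003.
The following Thursday is Dec 4 2003.

Nov 27 2003, Dec 2 2003, Dec 4 2003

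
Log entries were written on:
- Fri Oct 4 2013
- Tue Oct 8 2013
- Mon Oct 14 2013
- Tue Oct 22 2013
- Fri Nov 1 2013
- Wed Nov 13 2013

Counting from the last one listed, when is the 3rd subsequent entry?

Gaps: 4, 6, 8, 10, 12 days — each gap is 2 larger than the previous one.
Next gap: 14 days. Wed Nov 13 2013 + 14 days = Wed Nov 27 2013.
Next gap: 16 days. Wed Nov 27 2013 + 16 days = Fri Dec 13 2013.
Next gap: 18 days. Fri Dec 13 2013 + 18 days = Tue Dec 31 2013.

Tue Dec 31 2013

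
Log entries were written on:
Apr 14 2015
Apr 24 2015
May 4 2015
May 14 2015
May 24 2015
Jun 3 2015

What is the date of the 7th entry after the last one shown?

Gaps between consecutive events: 10, 10, 10, 10, 10 days — a constant 10-day interval.
Jun 3 2015 + 10 days = Jun 13 2015.
Jun 13 2015 + 10 days = Jun 23 2015.
Jun 23 2015 + 10 days = Jul 3 2015.
Jul 3 2015 + 10 days = Jul 13 2015.
Jul 13 2015 + 10 days = Jul 23 2015.
Jul 23 2015 + 10 days = Aug 2 2015.
Aug 2 2015 + 10 days = Aug 12 2015.

Aug 12 2015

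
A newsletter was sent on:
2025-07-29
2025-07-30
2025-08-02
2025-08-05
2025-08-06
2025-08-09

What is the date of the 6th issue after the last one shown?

2025-08-23

The gap pattern 1, 3, 3, 1, 3 repeats every 3 events.
These are the Tuesdays, Wednesdays and Saturdays of each week.
Next Tuesday: 2025-08-12.
Next Wednesday: 2025-08-13.
The following Saturday is 2025-08-16.
Next Tuesday: 2025-08-19.
The following Wednesday is 2025-08-20.
The following Saturday is 2025-08-23.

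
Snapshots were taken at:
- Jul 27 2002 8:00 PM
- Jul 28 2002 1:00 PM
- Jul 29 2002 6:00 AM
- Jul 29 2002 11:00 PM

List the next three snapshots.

Jul 30 2002 4:00 PM, Jul 31 2002 9:00 AM, Aug 1 2002 2:00 AM

The interval is a steady 17 hours (17, 17, 17).
Jul 29 2002 11:00 PM + 17 h = Jul 30 2002 4:00 PM.
Jul 30 2002 4:00 PM + 17 h = Jul 31 2002 9:00 AM.
Jul 31 2002 9:00 AM + 17 h = Aug 1 2002 2:00 AM.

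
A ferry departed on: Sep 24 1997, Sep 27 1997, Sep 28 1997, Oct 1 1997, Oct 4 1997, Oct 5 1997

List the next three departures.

Gaps: 3, 1, 3, 3, 1 days — not constant, but cyclic with period 3.
The events fall on every Wednesday, Saturday and Sunday.
The following Wednesday is Oct 8 1997.
Next Saturday: Oct 11 1997.
Next Sunday: Oct 12 1997.

Oct 8 1997, Oct 11 1997, Oct 12 1997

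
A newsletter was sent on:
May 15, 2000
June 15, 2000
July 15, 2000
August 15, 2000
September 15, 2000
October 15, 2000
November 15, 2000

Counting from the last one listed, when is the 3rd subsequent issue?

Each date is the 15th; the gaps (31, 30, 31, 31, 30, 31) track the month lengths.
The rule is the 15th of each month.
December 2000: December 15, 2000.
Next: January 2001 → January 15, 2001.
February 2001: February 15, 2001.

February 15, 2001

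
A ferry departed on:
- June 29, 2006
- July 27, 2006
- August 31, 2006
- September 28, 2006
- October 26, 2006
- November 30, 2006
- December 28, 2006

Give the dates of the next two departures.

January 25, 2007; February 22, 2007

Every date is a Thursday; gaps 28, 35, 28, 28, 35, 28 days.
Each is the last Thursday of its month (at least one falls on the 29th or later, ruling out '4th Thursday').
Last Thursday of January 2007: January 25, 2007.
February 2007 ends with Thursday February 22, 2007.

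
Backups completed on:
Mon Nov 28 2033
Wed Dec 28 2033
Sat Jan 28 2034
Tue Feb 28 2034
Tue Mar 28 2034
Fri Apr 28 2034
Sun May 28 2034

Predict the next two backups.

The day-of-month is always 28 (30, 31, 31, 28, 31, 30 days between events).
So this recurs on the 28th of each month.
June 2034: Wed Jun 28 2034.
July 2034: Fri Jul 28 2034.

Wed Jun 28 2034, Fri Jul 28 2034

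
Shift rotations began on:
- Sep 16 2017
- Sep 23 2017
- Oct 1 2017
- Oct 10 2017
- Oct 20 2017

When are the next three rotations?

Oct 31 2017, Nov 12 2017, Nov 25 2017

Intervals are 7, 8, 9, 10 days — an arithmetic progression with common difference 1.
Next gap: 11 days. Oct 20 2017 + 11 days = Oct 31 2017.
Next gap: 12 days. Oct 31 2017 + 12 days = Nov 12 2017.
Next gap: 13 days. Nov 12 2017 + 13 days = Nov 25 2017.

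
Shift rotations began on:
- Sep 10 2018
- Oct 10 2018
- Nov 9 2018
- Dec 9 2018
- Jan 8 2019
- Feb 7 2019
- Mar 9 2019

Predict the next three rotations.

Every event comes 30 days after the last (30, 30, 30, 30, 30, 30).
Mar 9 2019 + 30 days = Apr 8 2019.
Apr 8 2019 + 30 days = May 8 2019.
May 8 2019 + 30 days = Jun 7 2019.

Apr 8 2019, May 8 2019, Jun 7 2019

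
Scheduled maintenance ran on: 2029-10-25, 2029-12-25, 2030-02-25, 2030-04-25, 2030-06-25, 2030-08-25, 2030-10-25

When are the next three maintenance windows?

Gaps: 61, 62, 59, 61, 61, 61 days — not constant. Every event is on the 25th of the month.
Pattern: the 25th of every 2 months.
Next: December 2030 → 2030-12-25.
February 2031: 2031-02-25.
April 2031: 2031-04-25.

2030-12-25, 2031-02-25, 2031-04-25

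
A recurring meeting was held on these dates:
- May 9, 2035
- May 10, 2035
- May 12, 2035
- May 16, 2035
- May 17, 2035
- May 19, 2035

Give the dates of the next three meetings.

May 23, 2035; May 24, 2035; May 26, 2035

The gap pattern 1, 2, 4, 1, 2 repeats every 3 events.
These are the Wednesdays, Thursdays and Saturdays of each week.
The following Wednesday is May 23, 2035.
Next Thursday: May 24, 2035.
Next Saturday: May 26, 2035.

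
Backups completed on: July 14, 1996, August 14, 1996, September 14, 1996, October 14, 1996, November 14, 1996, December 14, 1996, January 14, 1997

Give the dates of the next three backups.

Gaps: 31, 31, 30, 31, 30, 31 days — not constant. Every event is on the 14th of the month.
Pattern: the 14th of each month.
February 1997: February 14, 1997.
March 1997: March 14, 1997.
April 1997: April 14, 1997.

February 14, 1997; March 14, 1997; April 14, 1997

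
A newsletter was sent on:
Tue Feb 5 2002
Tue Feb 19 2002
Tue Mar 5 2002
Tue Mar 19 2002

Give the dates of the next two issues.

Every event comes 14 days after the last (14, 14, 14).
Tue Mar 19 2002 + 14 days = Tue Apr 2 2002.
Tue Apr 2 2002 + 14 days = Tue Apr 16 2002.

Tue Apr 2 2002, Tue Apr 16 2002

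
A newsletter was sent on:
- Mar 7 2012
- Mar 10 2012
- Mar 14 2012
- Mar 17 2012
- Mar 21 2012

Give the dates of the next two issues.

The gap pattern 3, 4, 3, 4 repeats every 2 events.
These are the Wednesdays and Saturdays of each week.
The following Saturday is Mar 24 2012.
The following Wednesday is Mar 28 2012.

Mar 24 2012, Mar 28 2012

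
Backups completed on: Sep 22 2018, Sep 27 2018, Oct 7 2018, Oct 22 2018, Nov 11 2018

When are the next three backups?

Dec 6 2018, Jan 5 2019, Feb 9 2019

Intervals are 5, 10, 15, 20 days — an arithmetic progression with common difference 5.
Next gap: 25 days. Nov 11 2018 + 25 days = Dec 6 2018.
Next gap: 30 days. Dec 6 2018 + 30 days = Jan 5 2019.
Next gap: 35 days. Jan 5 2019 + 35 days = Feb 9 2019.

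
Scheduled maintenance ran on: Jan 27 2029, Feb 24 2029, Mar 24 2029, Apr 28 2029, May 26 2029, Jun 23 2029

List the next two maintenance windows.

All dates are Saturdays, 28, 28, 35, 28, 28 days apart.
Specifically, the 4th Saturday of each month.
July 2029 — 4th Saturday is Jul 28 2029.
August 2029 — 4th Saturday is Aug 25 2029.

Jul 28 2029, Aug 25 2029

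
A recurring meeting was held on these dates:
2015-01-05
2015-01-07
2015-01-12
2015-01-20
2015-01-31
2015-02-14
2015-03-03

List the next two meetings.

The spacing grows by 3 each time: 2, 5, 8, 11, 14, 17 days.
Next gap: 20 days. 2015-03-03 + 20 days = 2015-03-23.
Next gap: 23 days. 2015-03-23 + 23 days = 2015-04-15.

2015-03-23, 2015-04-15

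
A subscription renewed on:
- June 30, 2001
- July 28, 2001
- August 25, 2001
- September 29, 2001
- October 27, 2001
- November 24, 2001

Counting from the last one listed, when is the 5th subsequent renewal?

All Saturdays; the gaps (28, 28, 35, 28, 28) vary with month length.
This is the last Saturday of each month.
Last Saturday of December 2001: December 29, 2001.
January 2002 ends with Saturday January 26, 2002.
Last Saturday of February 2002: February 23, 2002.
Last Saturday of March 2002: March 30, 2002.
Last Saturday of April 2002: April 27, 2002.

April 27, 2002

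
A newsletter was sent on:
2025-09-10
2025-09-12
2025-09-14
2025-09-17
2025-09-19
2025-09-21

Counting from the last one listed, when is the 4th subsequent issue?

Every event lands on a Wednesday or Friday or Sunday (gaps cycle 2, 2, 3, 2, 2).
So the schedule is: every Wednesday, Friday and Sunday.
The following Wednesday is 2025-09-24.
Next Friday: 2025-09-26.
Next Sunday: 2025-09-28.
The following Wednesday is 2025-10-01.

2025-10-01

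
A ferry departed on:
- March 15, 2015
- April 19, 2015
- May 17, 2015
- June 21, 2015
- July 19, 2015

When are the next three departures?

August 16, 2015; September 20, 2015; October 18, 2015

These are Sundays at 28- or 35-day spacing (35, 28, 35, 28).
The pattern: 3rd Sunday of the month.
3rd Sunday of August 2015: August 16, 2015.
3rd Sunday of September 2015: September 20, 2015.
3rd Sunday of October 2015: October 18, 2015.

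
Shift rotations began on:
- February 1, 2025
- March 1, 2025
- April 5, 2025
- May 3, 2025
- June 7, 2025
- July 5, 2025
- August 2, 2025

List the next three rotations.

September 6, 2025; October 4, 2025; November 1, 2025

All dates are Saturdays, 28, 35, 28, 35, 28, 28 days apart.
Specifically, the 1st Saturday of each month.
September 2025 — 1st Saturday is September 6, 2025.
1st Saturday of October 2025: October 4, 2025.
November 2025 — 1st Saturday is November 1, 2025.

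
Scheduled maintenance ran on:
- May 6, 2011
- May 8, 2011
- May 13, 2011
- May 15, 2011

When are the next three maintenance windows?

May 20, 2011; May 22, 2011; May 27, 2011

Gaps: 2, 5, 2 days — not constant, but cyclic with period 2.
The events fall on every Friday and Sunday.
Next Friday: May 20, 2011.
Next Sunday: May 22, 2011.
Next Friday: May 27, 2011.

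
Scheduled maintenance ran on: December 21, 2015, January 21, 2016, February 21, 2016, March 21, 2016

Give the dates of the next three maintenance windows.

April 21, 2016; May 21, 2016; June 21, 2016

Gaps: 31, 31, 29 days — not constant. Every event is on the 21st of the month.
Pattern: the 21st of each month.
Next: April 2016 → April 21, 2016.
May 2016: May 21, 2016.
Next: June 2016 → June 21, 2016.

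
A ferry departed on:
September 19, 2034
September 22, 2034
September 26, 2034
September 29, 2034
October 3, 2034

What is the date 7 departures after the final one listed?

The gap pattern 3, 4, 3, 4 repeats every 2 events.
These are the Tuesdays and Fridays of each week.
The following Friday is October 6, 2034.
Next Tuesday: October 10, 2034.
The following Friday is October 13, 2034.
Next Tuesday: October 17, 2034.
The following Friday is October 20, 2034.
Next Tuesday: October 24, 2034.
Next Friday: October 27, 2034.

October 27, 2034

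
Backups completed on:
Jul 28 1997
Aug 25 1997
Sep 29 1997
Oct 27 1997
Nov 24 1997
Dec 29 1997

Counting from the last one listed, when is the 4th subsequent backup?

These are Mondays with 28, 35, 28, 28, 35-day gaps.
Each is the final Monday of its month — Sep 29 1997 is past the 28th, so '4th Monday' doesn't fit.
January 1998 ends with Monday Jan 26 1998.
February 1998 ends with Monday Feb 23 1998.
Last Monday of March 1998: Mar 30 1998.
April 1998 ends with Monday Apr 27 1998.

Apr 27 1998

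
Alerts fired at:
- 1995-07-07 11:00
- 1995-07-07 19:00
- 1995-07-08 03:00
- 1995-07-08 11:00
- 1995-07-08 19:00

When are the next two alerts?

1995-07-09 03:00, 1995-07-09 11:00

Spacing: 8, 8, 8, 8 h — constant 8 h.
1995-07-08 19:00 + 8 h = 1995-07-09 03:00.
1995-07-09 03:00 + 8 h = 1995-07-09 11:00.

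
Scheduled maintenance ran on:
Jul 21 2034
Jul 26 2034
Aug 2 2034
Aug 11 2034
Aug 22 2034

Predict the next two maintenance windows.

Sep 4 2034, Sep 19 2034

Intervals are 5, 7, 9, 11 days — an arithmetic progression with common difference 2.
Next gap: 13 days. Aug 22 2034 + 13 days = Sep 4 2034.
Next gap: 15 days. Sep 4 2034 + 15 days = Sep 19 2034.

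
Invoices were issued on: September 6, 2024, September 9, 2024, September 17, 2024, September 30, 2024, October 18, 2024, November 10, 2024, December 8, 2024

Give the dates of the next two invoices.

The spacing grows by 5 each time: 3, 8, 13, 18, 23, 28 days.
Next gap: 33 days. December 8, 2024 + 33 days = January 10, 2025.
Next gap: 38 days. January 10, 2025 + 38 days = February 17, 2025.

January 10, 2025; February 17, 2025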